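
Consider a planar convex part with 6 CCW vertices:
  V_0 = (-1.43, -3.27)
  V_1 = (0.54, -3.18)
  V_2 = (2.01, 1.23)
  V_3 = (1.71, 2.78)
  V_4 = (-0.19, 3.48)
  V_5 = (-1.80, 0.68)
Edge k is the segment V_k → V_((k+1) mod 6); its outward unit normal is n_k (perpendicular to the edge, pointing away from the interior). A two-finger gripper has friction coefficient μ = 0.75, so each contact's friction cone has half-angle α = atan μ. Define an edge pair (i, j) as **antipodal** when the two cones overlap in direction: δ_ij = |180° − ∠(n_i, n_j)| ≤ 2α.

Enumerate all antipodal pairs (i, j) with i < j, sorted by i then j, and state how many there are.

count = 7; pairs: (0,3), (0,4), (1,4), (1,5), (2,4), (2,5), (3,5)

α = atan 0.75 = 36.87°;  2α = 73.74°
n_0 = (+0.0456, -0.9990)
n_1 = (+0.9487, -0.3162)
n_2 = (+0.9818, +0.1900)
n_3 = (+0.3457, +0.9383)
n_4 = (-0.8669, +0.4985)
n_5 = (-0.9956, -0.0933)
  (0,1): δ = 111.05°  ·
  (0,2): δ = 81.66°  ·
  (0,3): δ = 22.84°  ✓
  (0,4): δ = 57.49°  ✓
  (0,5): δ = 92.74°  ·
  (1,2): δ = 150.61°  ·
  (1,3): δ = 91.79°  ·
  (1,4): δ = 11.46°  ✓
  (1,5): δ = 23.79°  ✓
  (2,3): δ = 121.18°  ·
  (2,4): δ = 40.85°  ✓
  (2,5): δ = 5.60°  ✓
  (3,4): δ = 99.67°  ·
  (3,5): δ = 64.42°  ✓
  (4,5): δ = 144.75°  ·
antipodal pairs: 7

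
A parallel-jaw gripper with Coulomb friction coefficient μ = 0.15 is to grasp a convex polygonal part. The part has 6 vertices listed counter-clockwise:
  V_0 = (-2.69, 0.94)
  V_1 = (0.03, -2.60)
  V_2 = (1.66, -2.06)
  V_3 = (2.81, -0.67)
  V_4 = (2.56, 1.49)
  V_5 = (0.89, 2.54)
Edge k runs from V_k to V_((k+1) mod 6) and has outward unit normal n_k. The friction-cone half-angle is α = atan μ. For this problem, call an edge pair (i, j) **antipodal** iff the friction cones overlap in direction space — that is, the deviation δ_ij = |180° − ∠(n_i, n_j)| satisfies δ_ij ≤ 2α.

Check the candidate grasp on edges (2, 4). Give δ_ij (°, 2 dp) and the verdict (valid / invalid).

δ = 82.56°, invalid

α = atan 0.15 = 8.53°;  2α = 17.06°
edge 2: e_2 = (+1.15, +1.39);  n_2 = (+0.7705, -0.6375)
edge 4: e_4 = (-1.67, +1.05);  n_4 = (+0.5323, +0.8466)
∠(n_2, n_4) = 97.44°
δ = |180° − 97.44°| = 82.56°
82.56° > 2α = 17.06°  →  invalid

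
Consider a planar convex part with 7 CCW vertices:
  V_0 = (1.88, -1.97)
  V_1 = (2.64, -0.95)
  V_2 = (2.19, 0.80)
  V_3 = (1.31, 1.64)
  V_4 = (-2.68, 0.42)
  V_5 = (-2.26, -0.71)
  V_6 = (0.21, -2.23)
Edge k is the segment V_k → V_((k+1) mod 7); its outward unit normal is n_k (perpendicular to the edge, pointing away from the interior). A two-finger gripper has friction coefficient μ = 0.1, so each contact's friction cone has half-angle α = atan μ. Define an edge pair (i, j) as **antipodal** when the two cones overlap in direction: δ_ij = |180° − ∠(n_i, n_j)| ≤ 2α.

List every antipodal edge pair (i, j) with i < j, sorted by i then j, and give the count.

α = atan 0.1 = 5.71°;  2α = 11.42°
n_0 = (+0.8019, -0.5975)
n_1 = (+0.9685, +0.2490)
n_2 = (+0.6905, +0.7234)
n_3 = (-0.2924, +0.9563)
n_4 = (-0.9373, -0.3484)
n_5 = (-0.5241, -0.8517)
n_6 = (+0.1538, -0.9881)
  (0,1): δ = 128.89°  ·
  (0,2): δ = 96.98°  ·
  (0,3): δ = 36.31°  ·
  (0,4): δ = 57.08°  ·
  (0,5): δ = 95.08°  ·
  (0,6): δ = 135.54°  ·
  (1,2): δ = 148.09°  ·
  (1,3): δ = 87.42°  ·
  (1,4): δ = 5.97°  ✓
  (1,5): δ = 43.97°  ·
  (1,6): δ = 84.43°  ·
  (2,3): δ = 119.33°  ·
  (2,4): δ = 25.94°  ·
  (2,5): δ = 12.06°  ·
  (2,6): δ = 52.52°  ·
  (3,4): δ = 86.61°  ·
  (3,5): δ = 48.61°  ·
  (3,6): δ = 8.15°  ✓
  (4,5): δ = 142.00°  ·
  (4,6): δ = 101.54°  ·
  (5,6): δ = 139.54°  ·
antipodal pairs: 2

count = 2; pairs: (1,4), (3,6)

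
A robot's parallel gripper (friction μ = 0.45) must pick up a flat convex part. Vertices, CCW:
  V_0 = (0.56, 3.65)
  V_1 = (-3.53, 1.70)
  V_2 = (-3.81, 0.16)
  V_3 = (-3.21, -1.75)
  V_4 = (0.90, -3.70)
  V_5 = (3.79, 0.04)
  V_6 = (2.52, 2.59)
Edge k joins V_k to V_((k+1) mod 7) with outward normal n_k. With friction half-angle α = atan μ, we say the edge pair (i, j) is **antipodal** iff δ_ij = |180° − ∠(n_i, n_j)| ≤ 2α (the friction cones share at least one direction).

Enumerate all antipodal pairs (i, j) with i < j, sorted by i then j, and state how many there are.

count = 7; pairs: (0,4), (1,4), (1,5), (2,5), (2,6), (3,5), (3,6)

α = atan 0.45 = 24.23°;  2α = 48.46°
n_0 = (-0.4304, +0.9027)
n_1 = (-0.9839, +0.1789)
n_2 = (-0.9540, -0.2997)
n_3 = (-0.4287, -0.9035)
n_4 = (+0.7913, -0.6114)
n_5 = (+0.8951, +0.4458)
n_6 = (+0.4757, +0.8796)
  (0,1): δ = 125.80°  ·
  (0,2): δ = 98.05°  ·
  (0,3): δ = 50.87°  ·
  (0,4): δ = 26.82°  ✓
  (0,5): δ = 90.98°  ·
  (0,6): δ = 126.10°  ·
  (1,2): δ = 152.26°  ·
  (1,3): δ = 105.08°  ·
  (1,4): δ = 27.39°  ✓
  (1,5): δ = 36.78°  ✓
  (1,6): δ = 71.90°  ·
  (2,3): δ = 132.82°  ·
  (2,4): δ = 55.13°  ·
  (2,5): δ = 9.04°  ✓
  (2,6): δ = 44.16°  ✓
  (3,4): δ = 102.31°  ·
  (3,5): δ = 38.14°  ✓
  (3,6): δ = 3.02°  ✓
  (4,5): δ = 115.83°  ·
  (4,6): δ = 80.71°  ·
  (5,6): δ = 144.88°  ·
antipodal pairs: 7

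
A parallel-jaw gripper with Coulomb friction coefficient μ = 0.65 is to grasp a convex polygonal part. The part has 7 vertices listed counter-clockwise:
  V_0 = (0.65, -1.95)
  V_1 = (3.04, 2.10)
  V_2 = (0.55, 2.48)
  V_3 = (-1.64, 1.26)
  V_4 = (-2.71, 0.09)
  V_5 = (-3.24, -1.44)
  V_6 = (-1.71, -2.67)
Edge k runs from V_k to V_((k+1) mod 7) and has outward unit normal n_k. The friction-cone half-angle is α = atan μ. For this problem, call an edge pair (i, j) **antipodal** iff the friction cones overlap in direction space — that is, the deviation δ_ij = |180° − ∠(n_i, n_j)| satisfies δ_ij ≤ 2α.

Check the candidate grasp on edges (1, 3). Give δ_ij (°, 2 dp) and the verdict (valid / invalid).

α = atan 0.65 = 33.02°;  2α = 66.05°
edge 1: e_1 = (-2.49, +0.38);  n_1 = (+0.1509, +0.9886)
edge 3: e_3 = (-1.07, -1.17);  n_3 = (-0.7379, +0.6749)
∠(n_1, n_3) = 56.23°
δ = |180° − 56.23°| = 123.77°
123.77° > 2α = 66.05°  →  invalid

δ = 123.77°, invalid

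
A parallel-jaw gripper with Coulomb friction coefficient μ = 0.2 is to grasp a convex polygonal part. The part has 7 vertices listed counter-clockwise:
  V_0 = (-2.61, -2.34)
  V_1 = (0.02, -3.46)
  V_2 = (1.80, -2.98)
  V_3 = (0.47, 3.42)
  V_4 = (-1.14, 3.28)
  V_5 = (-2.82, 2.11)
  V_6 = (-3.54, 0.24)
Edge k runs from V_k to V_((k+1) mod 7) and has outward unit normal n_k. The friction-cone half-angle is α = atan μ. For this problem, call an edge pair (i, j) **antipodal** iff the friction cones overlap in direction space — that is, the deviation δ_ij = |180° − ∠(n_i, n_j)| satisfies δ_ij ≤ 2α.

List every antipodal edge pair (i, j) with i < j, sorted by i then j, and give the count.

α = atan 0.2 = 11.31°;  2α = 22.62°
n_0 = (-0.3918, -0.9200)
n_1 = (+0.2604, -0.9655)
n_2 = (+0.9791, +0.2035)
n_3 = (-0.0866, +0.9962)
n_4 = (-0.5715, +0.8206)
n_5 = (-0.9332, +0.3593)
n_6 = (-0.9407, -0.3391)
  (0,1): δ = 141.84°  ·
  (0,2): δ = 55.19°  ·
  (0,3): δ = 28.04°  ·
  (0,4): δ = 57.92°  ·
  (0,5): δ = 92.01°  ·
  (0,6): δ = 132.89°  ·
  (1,2): δ = 93.35°  ·
  (1,3): δ = 10.12°  ✓
  (1,4): δ = 19.76°  ✓
  (1,5): δ = 53.85°  ·
  (1,6): δ = 94.73°  ·
  (2,3): δ = 96.77°  ·
  (2,4): δ = 66.89°  ·
  (2,5): δ = 32.80°  ·
  (2,6): δ = 8.08°  ✓
  (3,4): δ = 150.12°  ·
  (3,5): δ = 116.03°  ·
  (3,6): δ = 75.15°  ·
  (4,5): δ = 145.91°  ·
  (4,6): δ = 105.03°  ·
  (5,6): δ = 139.12°  ·
antipodal pairs: 3

count = 3; pairs: (1,3), (1,4), (2,6)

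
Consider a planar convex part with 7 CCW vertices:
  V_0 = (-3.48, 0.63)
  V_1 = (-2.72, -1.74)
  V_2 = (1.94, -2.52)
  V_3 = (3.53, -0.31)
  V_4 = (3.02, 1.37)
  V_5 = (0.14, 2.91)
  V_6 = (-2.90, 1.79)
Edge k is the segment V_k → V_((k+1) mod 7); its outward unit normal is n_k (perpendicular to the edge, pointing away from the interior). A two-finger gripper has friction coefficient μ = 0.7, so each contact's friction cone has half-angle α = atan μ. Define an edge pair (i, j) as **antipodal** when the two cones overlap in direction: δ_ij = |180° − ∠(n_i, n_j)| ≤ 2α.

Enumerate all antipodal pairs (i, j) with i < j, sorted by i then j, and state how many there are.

count = 9; pairs: (0,2), (0,3), (0,4), (1,3), (1,4), (1,5), (2,5), (2,6), (3,6)

α = atan 0.7 = 34.99°;  2α = 69.98°
n_0 = (-0.9522, -0.3054)
n_1 = (-0.1651, -0.9863)
n_2 = (+0.8117, -0.5840)
n_3 = (+0.9569, +0.2905)
n_4 = (+0.4715, +0.8818)
n_5 = (-0.3457, +0.9383)
n_6 = (-0.8944, +0.4472)
  (0,1): δ = 117.28°  ·
  (0,2): δ = 53.51°  ✓
  (0,3): δ = 0.89°  ✓
  (0,4): δ = 44.09°  ✓
  (0,5): δ = 92.45°  ·
  (0,6): δ = 135.66°  ·
  (1,2): δ = 116.23°  ·
  (1,3): δ = 63.61°  ✓
  (1,4): δ = 18.63°  ✓
  (1,5): δ = 29.73°  ✓
  (1,6): δ = 72.94°  ·
  (2,3): δ = 127.38°  ·
  (2,4): δ = 82.40°  ·
  (2,5): δ = 34.04°  ✓
  (2,6): δ = 9.17°  ✓
  (3,4): δ = 135.02°  ·
  (3,5): δ = 86.66°  ·
  (3,6): δ = 43.45°  ✓
  (4,5): δ = 131.64°  ·
  (4,6): δ = 88.43°  ·
  (5,6): δ = 136.79°  ·
antipodal pairs: 9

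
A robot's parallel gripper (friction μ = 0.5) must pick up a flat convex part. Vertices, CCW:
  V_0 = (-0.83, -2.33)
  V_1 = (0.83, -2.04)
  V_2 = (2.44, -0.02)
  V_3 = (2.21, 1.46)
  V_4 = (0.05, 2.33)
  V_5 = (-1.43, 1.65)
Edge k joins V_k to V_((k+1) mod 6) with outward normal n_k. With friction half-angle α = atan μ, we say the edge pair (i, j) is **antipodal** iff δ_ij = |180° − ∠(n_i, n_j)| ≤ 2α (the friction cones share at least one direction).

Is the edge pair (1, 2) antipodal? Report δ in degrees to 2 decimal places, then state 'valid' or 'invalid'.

α = atan 0.5 = 26.57°;  2α = 53.13°
edge 1: e_1 = (+1.61, +2.02);  n_1 = (+0.7820, -0.6233)
edge 2: e_2 = (-0.23, +1.48);  n_2 = (+0.9881, +0.1536)
∠(n_1, n_2) = 47.39°
δ = |180° − 47.39°| = 132.61°
132.61° > 2α = 53.13°  →  invalid

δ = 132.61°, invalid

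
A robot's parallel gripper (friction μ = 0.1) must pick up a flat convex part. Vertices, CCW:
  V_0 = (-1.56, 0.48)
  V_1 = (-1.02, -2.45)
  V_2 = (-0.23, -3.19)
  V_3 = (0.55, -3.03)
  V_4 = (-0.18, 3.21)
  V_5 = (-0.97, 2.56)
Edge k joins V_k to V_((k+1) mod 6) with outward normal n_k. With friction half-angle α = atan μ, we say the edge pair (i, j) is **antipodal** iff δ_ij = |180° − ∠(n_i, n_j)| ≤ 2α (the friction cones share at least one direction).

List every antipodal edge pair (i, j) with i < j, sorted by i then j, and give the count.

α = atan 0.1 = 5.71°;  2α = 11.42°
n_0 = (-0.9834, -0.1812)
n_1 = (-0.6836, -0.7298)
n_2 = (+0.2009, -0.9796)
n_3 = (+0.9932, +0.1162)
n_4 = (-0.6354, +0.7722)
n_5 = (-0.9620, +0.2729)
  (0,1): δ = 143.57°  ·
  (0,2): δ = 88.85°  ·
  (0,3): δ = 3.77°  ✓
  (0,4): δ = 119.00°  ·
  (0,5): δ = 153.72°  ·
  (1,2): δ = 125.28°  ·
  (1,3): δ = 40.20°  ·
  (1,4): δ = 82.58°  ·
  (1,5): δ = 117.29°  ·
  (2,3): δ = 94.92°  ·
  (2,4): δ = 27.85°  ·
  (2,5): δ = 62.57°  ·
  (3,4): δ = 57.23°  ·
  (3,5): δ = 22.51°  ·
  (4,5): δ = 145.28°  ·
antipodal pairs: 1

count = 1; pairs: (0,3)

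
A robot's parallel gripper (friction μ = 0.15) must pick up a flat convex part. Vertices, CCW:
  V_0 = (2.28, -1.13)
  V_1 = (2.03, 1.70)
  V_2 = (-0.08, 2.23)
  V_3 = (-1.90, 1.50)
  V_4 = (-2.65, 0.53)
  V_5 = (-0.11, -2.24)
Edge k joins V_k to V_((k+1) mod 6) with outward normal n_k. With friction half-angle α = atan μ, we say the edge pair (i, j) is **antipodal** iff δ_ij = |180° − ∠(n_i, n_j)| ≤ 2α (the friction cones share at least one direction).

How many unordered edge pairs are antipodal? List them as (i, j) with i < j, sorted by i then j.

α = atan 0.15 = 8.53°;  2α = 17.06°
n_0 = (+0.9961, +0.0880)
n_1 = (+0.2436, +0.9699)
n_2 = (-0.3723, +0.9281)
n_3 = (-0.7911, +0.6117)
n_4 = (-0.7370, -0.6758)
n_5 = (+0.4212, -0.9070)
  (0,1): δ = 109.15°  ·
  (0,2): δ = 73.19°  ·
  (0,3): δ = 42.76°  ·
  (0,4): δ = 37.47°  ·
  (0,5): δ = 109.86°  ·
  (1,2): δ = 144.04°  ·
  (1,3): δ = 113.61°  ·
  (1,4): δ = 33.38°  ·
  (1,5): δ = 39.01°  ·
  (2,3): δ = 149.57°  ·
  (2,4): δ = 69.34°  ·
  (2,5): δ = 3.06°  ✓
  (3,4): δ = 99.77°  ·
  (3,5): δ = 27.38°  ·
  (4,5): δ = 107.61°  ·
antipodal pairs: 1

count = 1; pairs: (2,5)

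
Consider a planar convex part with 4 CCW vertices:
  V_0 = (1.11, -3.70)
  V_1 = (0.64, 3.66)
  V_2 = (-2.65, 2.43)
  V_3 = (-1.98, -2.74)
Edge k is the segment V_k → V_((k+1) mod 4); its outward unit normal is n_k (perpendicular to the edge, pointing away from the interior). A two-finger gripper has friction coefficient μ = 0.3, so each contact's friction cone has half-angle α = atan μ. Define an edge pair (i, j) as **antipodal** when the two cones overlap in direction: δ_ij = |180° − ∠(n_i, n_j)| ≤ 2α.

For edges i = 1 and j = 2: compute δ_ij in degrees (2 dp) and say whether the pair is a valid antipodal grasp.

δ = 103.11°, invalid

α = atan 0.3 = 16.70°;  2α = 33.40°
edge 1: e_1 = (-3.29, -1.23);  n_1 = (-0.3502, +0.9367)
edge 2: e_2 = (+0.67, -5.17);  n_2 = (-0.9917, -0.1285)
∠(n_1, n_2) = 76.89°
δ = |180° − 76.89°| = 103.11°
103.11° > 2α = 33.40°  →  invalid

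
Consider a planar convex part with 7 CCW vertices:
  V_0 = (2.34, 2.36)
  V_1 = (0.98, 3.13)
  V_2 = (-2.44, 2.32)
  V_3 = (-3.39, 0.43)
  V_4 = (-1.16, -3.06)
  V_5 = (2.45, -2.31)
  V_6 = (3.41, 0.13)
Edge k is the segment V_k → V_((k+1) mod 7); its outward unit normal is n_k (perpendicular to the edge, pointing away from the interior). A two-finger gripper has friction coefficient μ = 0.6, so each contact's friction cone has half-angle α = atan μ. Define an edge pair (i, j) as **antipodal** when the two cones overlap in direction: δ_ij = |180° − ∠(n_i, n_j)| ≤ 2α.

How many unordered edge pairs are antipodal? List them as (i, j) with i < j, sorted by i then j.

α = atan 0.6 = 30.96°;  2α = 61.93°
n_0 = (+0.4927, +0.8702)
n_1 = (-0.2305, +0.9731)
n_2 = (-0.8935, +0.4491)
n_3 = (-0.8427, -0.5384)
n_4 = (+0.2034, -0.9791)
n_5 = (+0.9306, -0.3661)
n_6 = (+0.9016, +0.4326)
  (0,1): δ = 137.16°  ·
  (0,2): δ = 87.17°  ·
  (0,3): δ = 27.91°  ✓
  (0,4): δ = 41.25°  ✓
  (0,5): δ = 98.04°  ·
  (0,6): δ = 145.15°  ·
  (1,2): δ = 130.01°  ·
  (1,3): δ = 70.75°  ·
  (1,4): δ = 1.59°  ✓
  (1,5): δ = 55.20°  ✓
  (1,6): δ = 102.31°  ·
  (2,3): δ = 120.74°  ·
  (2,4): δ = 51.58°  ✓
  (2,5): δ = 5.21°  ✓
  (2,6): δ = 52.32°  ✓
  (3,4): δ = 110.84°  ·
  (3,5): δ = 54.05°  ✓
  (3,6): δ = 6.94°  ✓
  (4,5): δ = 123.21°  ·
  (4,6): δ = 76.10°  ·
  (5,6): δ = 132.89°  ·
antipodal pairs: 9

count = 9; pairs: (0,3), (0,4), (1,4), (1,5), (2,4), (2,5), (2,6), (3,5), (3,6)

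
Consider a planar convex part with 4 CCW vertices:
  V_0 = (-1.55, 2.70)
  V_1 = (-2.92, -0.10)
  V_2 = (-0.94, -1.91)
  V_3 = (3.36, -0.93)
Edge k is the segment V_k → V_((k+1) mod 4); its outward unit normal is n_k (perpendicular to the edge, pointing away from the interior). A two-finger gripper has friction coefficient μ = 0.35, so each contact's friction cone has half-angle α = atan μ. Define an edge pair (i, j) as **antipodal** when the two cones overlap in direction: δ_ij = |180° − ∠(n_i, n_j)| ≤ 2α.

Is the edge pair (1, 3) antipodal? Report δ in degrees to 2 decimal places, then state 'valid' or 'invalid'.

δ = 5.96°, valid

α = atan 0.35 = 19.29°;  2α = 38.58°
edge 1: e_1 = (+1.98, -1.81);  n_1 = (-0.6747, -0.7381)
edge 3: e_3 = (-4.91, +3.63);  n_3 = (+0.5945, +0.8041)
∠(n_1, n_3) = 174.04°
δ = |180° − 174.04°| = 5.96°
5.96° ≤ 2α = 38.58°  →  valid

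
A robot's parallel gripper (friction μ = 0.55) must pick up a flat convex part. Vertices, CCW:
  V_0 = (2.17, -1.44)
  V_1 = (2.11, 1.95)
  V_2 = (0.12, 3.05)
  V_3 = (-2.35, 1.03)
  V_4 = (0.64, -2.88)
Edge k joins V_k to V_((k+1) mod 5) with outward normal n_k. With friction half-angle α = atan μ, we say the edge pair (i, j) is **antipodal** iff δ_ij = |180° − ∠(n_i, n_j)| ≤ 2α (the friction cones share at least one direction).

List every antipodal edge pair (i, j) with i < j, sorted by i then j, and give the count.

α = atan 0.55 = 28.81°;  2α = 57.62°
n_0 = (+0.9998, +0.0177)
n_1 = (+0.4838, +0.8752)
n_2 = (-0.6331, +0.7741)
n_3 = (-0.7944, -0.6075)
n_4 = (+0.6854, -0.7282)
  (0,1): δ = 119.95°  ·
  (0,2): δ = 51.74°  ✓
  (0,3): δ = 36.39°  ✓
  (0,4): δ = 132.25°  ·
  (1,2): δ = 111.79°  ·
  (1,3): δ = 23.66°  ✓
  (1,4): δ = 72.20°  ·
  (2,3): δ = 91.87°  ·
  (2,4): δ = 3.99°  ✓
  (3,4): δ = 84.14°  ·
antipodal pairs: 4

count = 4; pairs: (0,2), (0,3), (1,3), (2,4)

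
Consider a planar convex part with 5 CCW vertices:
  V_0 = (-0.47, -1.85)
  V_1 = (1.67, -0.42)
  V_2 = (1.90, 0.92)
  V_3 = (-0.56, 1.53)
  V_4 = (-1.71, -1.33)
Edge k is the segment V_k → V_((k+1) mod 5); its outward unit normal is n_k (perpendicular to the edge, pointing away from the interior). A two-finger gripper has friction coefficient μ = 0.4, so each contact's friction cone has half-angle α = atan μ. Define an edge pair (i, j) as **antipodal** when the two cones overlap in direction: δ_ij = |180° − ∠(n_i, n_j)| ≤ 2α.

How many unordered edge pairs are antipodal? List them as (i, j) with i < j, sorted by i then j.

α = atan 0.4 = 21.80°;  2α = 43.60°
n_0 = (+0.5556, -0.8315)
n_1 = (+0.9856, -0.1692)
n_2 = (+0.2407, +0.9706)
n_3 = (-0.9278, +0.3731)
n_4 = (-0.3867, -0.9222)
  (0,1): δ = 133.49°  ·
  (0,2): δ = 47.68°  ·
  (0,3): δ = 34.34°  ✓
  (0,4): δ = 123.50°  ·
  (1,2): δ = 94.19°  ·
  (1,3): δ = 12.17°  ✓
  (1,4): δ = 76.99°  ·
  (2,3): δ = 97.98°  ·
  (2,4): δ = 8.82°  ✓
  (3,4): δ = 90.85°  ·
antipodal pairs: 3

count = 3; pairs: (0,3), (1,3), (2,4)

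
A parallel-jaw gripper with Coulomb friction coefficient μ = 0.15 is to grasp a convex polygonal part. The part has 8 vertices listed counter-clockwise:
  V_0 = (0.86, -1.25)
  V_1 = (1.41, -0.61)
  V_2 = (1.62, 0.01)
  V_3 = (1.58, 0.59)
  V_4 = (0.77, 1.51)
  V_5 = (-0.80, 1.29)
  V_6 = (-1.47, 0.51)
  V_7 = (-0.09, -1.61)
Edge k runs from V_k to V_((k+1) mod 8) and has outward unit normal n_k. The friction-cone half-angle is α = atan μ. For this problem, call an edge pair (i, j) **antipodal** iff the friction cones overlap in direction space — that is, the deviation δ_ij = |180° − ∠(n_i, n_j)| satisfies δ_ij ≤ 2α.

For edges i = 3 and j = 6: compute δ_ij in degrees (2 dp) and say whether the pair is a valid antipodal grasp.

α = atan 0.15 = 8.53°;  2α = 17.06°
edge 3: e_3 = (-0.81, +0.92);  n_3 = (+0.7506, +0.6608)
edge 6: e_6 = (+1.38, -2.12);  n_6 = (-0.8381, -0.5455)
∠(n_3, n_6) = 171.70°
δ = |180° − 171.70°| = 8.30°
8.30° ≤ 2α = 17.06°  →  valid

δ = 8.30°, valid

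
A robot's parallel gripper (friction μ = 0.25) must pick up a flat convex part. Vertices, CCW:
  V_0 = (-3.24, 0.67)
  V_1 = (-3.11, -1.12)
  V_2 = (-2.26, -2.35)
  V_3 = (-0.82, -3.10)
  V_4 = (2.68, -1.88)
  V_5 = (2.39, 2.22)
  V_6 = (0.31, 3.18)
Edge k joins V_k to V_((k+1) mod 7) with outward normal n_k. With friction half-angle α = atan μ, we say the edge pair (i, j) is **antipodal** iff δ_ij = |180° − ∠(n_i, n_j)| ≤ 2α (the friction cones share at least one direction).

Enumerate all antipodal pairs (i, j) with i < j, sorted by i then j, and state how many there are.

count = 3; pairs: (0,4), (2,5), (3,6)

α = atan 0.25 = 14.04°;  2α = 28.07°
n_0 = (-0.9974, -0.0724)
n_1 = (-0.8227, -0.5685)
n_2 = (-0.4619, -0.8869)
n_3 = (+0.3291, -0.9443)
n_4 = (+0.9975, +0.0706)
n_5 = (+0.4191, +0.9080)
n_6 = (-0.5773, +0.8165)
  (0,1): δ = 149.51°  ·
  (0,2): δ = 121.67°  ·
  (0,3): δ = 74.94°  ·
  (0,4): δ = 0.11°  ✓
  (0,5): δ = 61.07°  ·
  (0,6): δ = 121.11°  ·
  (1,2): δ = 152.16°  ·
  (1,3): δ = 105.43°  ·
  (1,4): δ = 30.60°  ·
  (1,5): δ = 30.58°  ·
  (1,6): δ = 90.62°  ·
  (2,3): δ = 133.27°  ·
  (2,4): δ = 58.44°  ·
  (2,5): δ = 2.74°  ✓
  (2,6): δ = 62.77°  ·
  (3,4): δ = 105.17°  ·
  (3,5): δ = 43.99°  ·
  (3,6): δ = 16.04°  ✓
  (4,5): δ = 118.82°  ·
  (4,6): δ = 58.78°  ·
  (5,6): δ = 119.96°  ·
antipodal pairs: 3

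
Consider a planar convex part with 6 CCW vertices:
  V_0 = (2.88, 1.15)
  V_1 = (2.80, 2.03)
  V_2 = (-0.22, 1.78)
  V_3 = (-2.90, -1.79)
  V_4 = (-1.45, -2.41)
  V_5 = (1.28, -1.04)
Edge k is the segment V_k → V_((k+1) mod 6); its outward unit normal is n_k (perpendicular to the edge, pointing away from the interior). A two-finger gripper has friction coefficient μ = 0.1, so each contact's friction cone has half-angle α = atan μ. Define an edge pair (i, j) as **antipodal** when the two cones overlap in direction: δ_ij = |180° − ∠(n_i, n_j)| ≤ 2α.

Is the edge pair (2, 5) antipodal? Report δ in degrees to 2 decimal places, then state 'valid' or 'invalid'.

δ = 0.74°, valid

α = atan 0.1 = 5.71°;  2α = 11.42°
edge 2: e_2 = (-2.68, -3.57);  n_2 = (-0.7997, +0.6004)
edge 5: e_5 = (+1.60, +2.19);  n_5 = (+0.8075, -0.5899)
∠(n_2, n_5) = 179.26°
δ = |180° − 179.26°| = 0.74°
0.74° ≤ 2α = 11.42°  →  valid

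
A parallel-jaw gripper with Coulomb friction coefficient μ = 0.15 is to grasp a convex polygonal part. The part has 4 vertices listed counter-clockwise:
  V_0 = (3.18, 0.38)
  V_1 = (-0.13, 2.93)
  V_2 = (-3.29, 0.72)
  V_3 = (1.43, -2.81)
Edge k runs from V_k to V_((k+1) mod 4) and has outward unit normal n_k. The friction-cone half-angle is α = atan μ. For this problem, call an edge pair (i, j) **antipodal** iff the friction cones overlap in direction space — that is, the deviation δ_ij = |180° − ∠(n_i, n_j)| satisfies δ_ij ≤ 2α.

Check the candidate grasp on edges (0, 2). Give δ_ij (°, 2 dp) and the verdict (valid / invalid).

δ = 0.82°, valid

α = atan 0.15 = 8.53°;  2α = 17.06°
edge 0: e_0 = (-3.31, +2.55);  n_0 = (+0.6103, +0.7922)
edge 2: e_2 = (+4.72, -3.53);  n_2 = (-0.5989, -0.8008)
∠(n_0, n_2) = 179.18°
δ = |180° − 179.18°| = 0.82°
0.82° ≤ 2α = 17.06°  →  valid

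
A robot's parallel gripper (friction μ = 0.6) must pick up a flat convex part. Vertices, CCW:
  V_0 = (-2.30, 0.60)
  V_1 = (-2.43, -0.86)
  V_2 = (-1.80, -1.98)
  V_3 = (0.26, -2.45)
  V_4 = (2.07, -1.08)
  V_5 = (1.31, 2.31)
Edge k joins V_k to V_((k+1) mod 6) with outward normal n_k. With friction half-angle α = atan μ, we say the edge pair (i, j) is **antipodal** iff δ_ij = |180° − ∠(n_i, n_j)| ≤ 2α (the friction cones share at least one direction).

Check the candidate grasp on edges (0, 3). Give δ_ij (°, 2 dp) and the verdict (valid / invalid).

α = atan 0.6 = 30.96°;  2α = 61.93°
edge 0: e_0 = (-0.13, -1.46);  n_0 = (-0.9961, +0.0887)
edge 3: e_3 = (+1.81, +1.37);  n_3 = (+0.6035, -0.7973)
∠(n_0, n_3) = 132.21°
δ = |180° − 132.21°| = 47.79°
47.79° ≤ 2α = 61.93°  →  valid

δ = 47.79°, valid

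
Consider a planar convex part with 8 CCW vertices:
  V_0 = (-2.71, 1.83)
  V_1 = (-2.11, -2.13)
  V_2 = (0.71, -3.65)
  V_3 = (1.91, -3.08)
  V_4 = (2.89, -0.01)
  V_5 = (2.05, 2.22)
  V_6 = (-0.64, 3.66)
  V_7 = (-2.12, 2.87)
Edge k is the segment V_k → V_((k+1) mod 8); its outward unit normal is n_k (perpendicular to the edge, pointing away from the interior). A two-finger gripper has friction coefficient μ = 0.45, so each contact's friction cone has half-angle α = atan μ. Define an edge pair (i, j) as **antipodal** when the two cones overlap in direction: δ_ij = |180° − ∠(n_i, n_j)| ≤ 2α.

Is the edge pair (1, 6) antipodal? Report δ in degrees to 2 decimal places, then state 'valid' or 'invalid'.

α = atan 0.45 = 24.23°;  2α = 48.46°
edge 1: e_1 = (+2.82, -1.52);  n_1 = (-0.4745, -0.8803)
edge 6: e_6 = (-1.48, -0.79);  n_6 = (-0.4709, +0.8822)
∠(n_1, n_6) = 123.58°
δ = |180° − 123.58°| = 56.42°
56.42° > 2α = 48.46°  →  invalid

δ = 56.42°, invalid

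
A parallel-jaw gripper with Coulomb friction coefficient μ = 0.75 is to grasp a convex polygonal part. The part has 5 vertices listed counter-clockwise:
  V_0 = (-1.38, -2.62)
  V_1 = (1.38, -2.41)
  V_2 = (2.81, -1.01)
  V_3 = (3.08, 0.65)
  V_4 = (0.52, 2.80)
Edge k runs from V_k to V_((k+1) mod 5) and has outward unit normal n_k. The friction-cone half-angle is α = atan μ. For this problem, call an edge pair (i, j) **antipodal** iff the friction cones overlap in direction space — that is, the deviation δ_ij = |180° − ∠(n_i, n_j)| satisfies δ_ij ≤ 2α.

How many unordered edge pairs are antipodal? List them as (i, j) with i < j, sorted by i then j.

α = atan 0.75 = 36.87°;  2α = 73.74°
n_0 = (+0.0759, -0.9971)
n_1 = (+0.6996, -0.7146)
n_2 = (+0.9870, -0.1605)
n_3 = (+0.6431, +0.7658)
n_4 = (-0.9437, +0.3308)
  (0,1): δ = 139.96°  ·
  (0,2): δ = 103.59°  ·
  (0,3): δ = 44.38°  ✓
  (0,4): δ = 66.33°  ✓
  (1,2): δ = 143.63°  ·
  (1,3): δ = 84.42°  ·
  (1,4): δ = 26.29°  ✓
  (2,3): δ = 120.79°  ·
  (2,4): δ = 10.08°  ✓
  (3,4): δ = 69.29°  ✓
antipodal pairs: 5

count = 5; pairs: (0,3), (0,4), (1,4), (2,4), (3,4)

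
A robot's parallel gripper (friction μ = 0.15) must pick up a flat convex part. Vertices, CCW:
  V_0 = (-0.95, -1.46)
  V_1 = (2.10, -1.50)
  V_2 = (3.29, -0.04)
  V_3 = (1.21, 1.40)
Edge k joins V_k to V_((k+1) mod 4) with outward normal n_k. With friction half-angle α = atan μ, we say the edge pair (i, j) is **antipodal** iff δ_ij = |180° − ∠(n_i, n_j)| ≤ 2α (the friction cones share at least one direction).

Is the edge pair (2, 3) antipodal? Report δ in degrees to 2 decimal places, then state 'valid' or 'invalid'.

α = atan 0.15 = 8.53°;  2α = 17.06°
edge 2: e_2 = (-2.08, +1.44);  n_2 = (+0.5692, +0.8222)
edge 3: e_3 = (-2.16, -2.86);  n_3 = (-0.7980, +0.6027)
∠(n_2, n_3) = 87.63°
δ = |180° − 87.63°| = 92.37°
92.37° > 2α = 17.06°  →  invalid

δ = 92.37°, invalid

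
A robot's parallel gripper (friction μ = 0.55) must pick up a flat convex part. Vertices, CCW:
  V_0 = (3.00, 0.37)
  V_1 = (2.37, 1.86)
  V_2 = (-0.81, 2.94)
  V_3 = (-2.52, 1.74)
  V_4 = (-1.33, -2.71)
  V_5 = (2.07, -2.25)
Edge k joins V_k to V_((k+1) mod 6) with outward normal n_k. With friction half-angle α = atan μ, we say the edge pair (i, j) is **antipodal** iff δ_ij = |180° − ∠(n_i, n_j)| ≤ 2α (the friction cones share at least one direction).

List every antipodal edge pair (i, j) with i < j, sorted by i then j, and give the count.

count = 6; pairs: (0,3), (1,3), (1,4), (2,4), (2,5), (3,5)

α = atan 0.55 = 28.81°;  2α = 57.62°
n_0 = (+0.9211, +0.3894)
n_1 = (+0.3216, +0.9469)
n_2 = (-0.5744, +0.8186)
n_3 = (-0.9661, -0.2583)
n_4 = (+0.1341, -0.9910)
n_5 = (+0.9424, -0.3345)
  (0,1): δ = 131.68°  ·
  (0,2): δ = 77.86°  ·
  (0,3): δ = 7.95°  ✓
  (0,4): δ = 74.79°  ·
  (0,5): δ = 137.54°  ·
  (1,2): δ = 126.18°  ·
  (1,3): δ = 56.27°  ✓
  (1,4): δ = 26.46°  ✓
  (1,5): δ = 89.22°  ·
  (2,3): δ = 110.09°  ·
  (2,4): δ = 27.35°  ✓
  (2,5): δ = 35.40°  ✓
  (3,4): δ = 97.27°  ·
  (3,5): δ = 34.51°  ✓
  (4,5): δ = 117.25°  ·
antipodal pairs: 6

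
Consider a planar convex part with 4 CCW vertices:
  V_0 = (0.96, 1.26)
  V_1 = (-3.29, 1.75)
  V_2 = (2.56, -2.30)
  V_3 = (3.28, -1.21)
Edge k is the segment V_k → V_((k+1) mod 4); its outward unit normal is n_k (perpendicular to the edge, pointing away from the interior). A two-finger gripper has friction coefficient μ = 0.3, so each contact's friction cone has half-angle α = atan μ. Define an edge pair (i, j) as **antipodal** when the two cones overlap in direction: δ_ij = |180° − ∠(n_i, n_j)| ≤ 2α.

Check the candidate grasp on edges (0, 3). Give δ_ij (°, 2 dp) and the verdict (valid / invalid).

δ = 139.78°, invalid

α = atan 0.3 = 16.70°;  2α = 33.40°
edge 0: e_0 = (-4.25, +0.49);  n_0 = (+0.1145, +0.9934)
edge 3: e_3 = (-2.32, +2.47);  n_3 = (+0.7289, +0.6846)
∠(n_0, n_3) = 40.22°
δ = |180° − 40.22°| = 139.78°
139.78° > 2α = 33.40°  →  invalid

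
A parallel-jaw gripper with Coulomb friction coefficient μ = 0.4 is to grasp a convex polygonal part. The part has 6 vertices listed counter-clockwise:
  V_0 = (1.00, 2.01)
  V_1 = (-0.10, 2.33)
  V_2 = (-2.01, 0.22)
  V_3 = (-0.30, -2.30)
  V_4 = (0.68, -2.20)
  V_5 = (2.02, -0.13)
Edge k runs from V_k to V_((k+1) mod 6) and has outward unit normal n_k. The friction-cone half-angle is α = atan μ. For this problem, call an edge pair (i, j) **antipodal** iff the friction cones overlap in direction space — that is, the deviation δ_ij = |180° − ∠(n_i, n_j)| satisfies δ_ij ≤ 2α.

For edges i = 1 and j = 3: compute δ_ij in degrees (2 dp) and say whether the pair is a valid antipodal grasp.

δ = 42.02°, valid

α = atan 0.4 = 21.80°;  2α = 43.60°
edge 1: e_1 = (-1.91, -2.11);  n_1 = (-0.7414, +0.6711)
edge 3: e_3 = (+0.98, +0.10);  n_3 = (+0.1015, -0.9948)
∠(n_1, n_3) = 137.98°
δ = |180° − 137.98°| = 42.02°
42.02° ≤ 2α = 43.60°  →  valid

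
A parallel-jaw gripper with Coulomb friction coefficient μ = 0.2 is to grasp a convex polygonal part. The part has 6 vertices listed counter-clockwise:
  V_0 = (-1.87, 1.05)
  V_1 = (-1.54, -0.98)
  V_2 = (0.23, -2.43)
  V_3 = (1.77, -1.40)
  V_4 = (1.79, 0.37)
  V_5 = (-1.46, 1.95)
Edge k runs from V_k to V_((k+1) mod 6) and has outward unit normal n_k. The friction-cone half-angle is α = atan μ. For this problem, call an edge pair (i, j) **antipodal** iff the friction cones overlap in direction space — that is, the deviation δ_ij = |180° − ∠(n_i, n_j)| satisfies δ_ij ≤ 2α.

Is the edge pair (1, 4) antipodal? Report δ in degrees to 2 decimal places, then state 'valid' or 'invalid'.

α = atan 0.2 = 11.31°;  2α = 22.62°
edge 1: e_1 = (+1.77, -1.45);  n_1 = (-0.6337, -0.7736)
edge 4: e_4 = (-3.25, +1.58);  n_4 = (+0.4372, +0.8994)
∠(n_1, n_4) = 166.60°
δ = |180° − 166.60°| = 13.40°
13.40° ≤ 2α = 22.62°  →  valid

δ = 13.40°, valid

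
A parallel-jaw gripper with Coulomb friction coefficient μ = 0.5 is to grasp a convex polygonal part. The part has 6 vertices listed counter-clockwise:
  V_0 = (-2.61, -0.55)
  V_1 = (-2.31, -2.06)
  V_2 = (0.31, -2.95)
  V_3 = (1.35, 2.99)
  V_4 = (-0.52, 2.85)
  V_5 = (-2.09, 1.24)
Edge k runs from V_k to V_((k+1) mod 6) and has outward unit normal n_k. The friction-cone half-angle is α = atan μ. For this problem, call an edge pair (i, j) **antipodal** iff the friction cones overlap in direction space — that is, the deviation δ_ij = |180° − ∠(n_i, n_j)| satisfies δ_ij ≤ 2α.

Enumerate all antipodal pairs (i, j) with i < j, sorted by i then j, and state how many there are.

count = 4; pairs: (0,2), (1,3), (2,4), (2,5)

α = atan 0.5 = 26.57°;  2α = 53.13°
n_0 = (-0.9808, -0.1949)
n_1 = (-0.3216, -0.9469)
n_2 = (+0.9850, -0.1725)
n_3 = (-0.0747, +0.9972)
n_4 = (-0.7159, +0.6982)
n_5 = (-0.9603, +0.2790)
  (0,1): δ = 120.00°  ·
  (0,2): δ = 21.17°  ✓
  (0,3): δ = 83.04°  ·
  (0,4): δ = 124.48°  ·
  (0,5): δ = 152.56°  ·
  (1,2): δ = 81.17°  ·
  (1,3): δ = 23.04°  ✓
  (1,4): δ = 64.48°  ·
  (1,5): δ = 92.56°  ·
  (2,3): δ = 75.79°  ·
  (2,4): δ = 34.35°  ✓
  (2,5): δ = 6.27°  ✓
  (3,4): δ = 138.56°  ·
  (3,5): δ = 110.48°  ·
  (4,5): δ = 151.92°  ·
antipodal pairs: 4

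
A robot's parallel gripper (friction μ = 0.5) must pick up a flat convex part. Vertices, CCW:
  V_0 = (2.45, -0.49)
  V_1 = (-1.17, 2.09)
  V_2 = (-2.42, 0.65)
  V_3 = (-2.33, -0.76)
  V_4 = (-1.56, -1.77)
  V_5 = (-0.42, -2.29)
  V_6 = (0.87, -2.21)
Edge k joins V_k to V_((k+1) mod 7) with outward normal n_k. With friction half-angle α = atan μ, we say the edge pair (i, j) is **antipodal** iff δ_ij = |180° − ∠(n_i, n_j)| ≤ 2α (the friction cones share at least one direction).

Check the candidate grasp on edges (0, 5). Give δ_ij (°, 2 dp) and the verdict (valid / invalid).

δ = 39.03°, valid

α = atan 0.5 = 26.57°;  2α = 53.13°
edge 0: e_0 = (-3.62, +2.58);  n_0 = (+0.5804, +0.8143)
edge 5: e_5 = (+1.29, +0.08);  n_5 = (+0.0619, -0.9981)
∠(n_0, n_5) = 140.97°
δ = |180° − 140.97°| = 39.03°
39.03° ≤ 2α = 53.13°  →  valid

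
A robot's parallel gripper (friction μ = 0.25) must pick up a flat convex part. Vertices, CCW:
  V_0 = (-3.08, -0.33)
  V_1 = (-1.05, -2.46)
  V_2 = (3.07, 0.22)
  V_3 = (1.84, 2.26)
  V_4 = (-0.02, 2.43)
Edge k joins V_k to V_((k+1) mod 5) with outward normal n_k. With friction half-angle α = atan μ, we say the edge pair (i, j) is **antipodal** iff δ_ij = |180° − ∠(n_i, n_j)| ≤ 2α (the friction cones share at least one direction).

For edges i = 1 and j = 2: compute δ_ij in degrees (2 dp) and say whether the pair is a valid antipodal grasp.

α = atan 0.25 = 14.04°;  2α = 28.07°
edge 1: e_1 = (+4.12, +2.68);  n_1 = (+0.5453, -0.8383)
edge 2: e_2 = (-1.23, +2.04);  n_2 = (+0.8564, +0.5163)
∠(n_1, n_2) = 88.04°
δ = |180° − 88.04°| = 91.96°
91.96° > 2α = 28.07°  →  invalid

δ = 91.96°, invalid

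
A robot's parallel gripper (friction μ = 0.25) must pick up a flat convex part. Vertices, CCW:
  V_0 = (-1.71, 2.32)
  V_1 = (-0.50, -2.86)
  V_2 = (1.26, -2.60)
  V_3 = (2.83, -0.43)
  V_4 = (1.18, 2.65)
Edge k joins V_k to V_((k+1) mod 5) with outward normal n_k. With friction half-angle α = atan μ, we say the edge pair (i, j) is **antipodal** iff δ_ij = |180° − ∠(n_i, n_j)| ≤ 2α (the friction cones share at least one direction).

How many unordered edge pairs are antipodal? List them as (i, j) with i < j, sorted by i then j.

α = atan 0.25 = 14.04°;  2α = 28.07°
n_0 = (-0.9738, -0.2275)
n_1 = (+0.1461, -0.9893)
n_2 = (+0.8102, -0.5862)
n_3 = (+0.8815, +0.4722)
n_4 = (-0.1134, +0.9935)
  (0,1): δ = 94.74°  ·
  (0,2): δ = 49.03°  ·
  (0,3): δ = 15.03°  ✓
  (0,4): δ = 83.37°  ·
  (1,2): δ = 134.29°  ·
  (1,3): δ = 70.22°  ·
  (1,4): δ = 1.89°  ✓
  (2,3): δ = 115.94°  ·
  (2,4): δ = 47.60°  ·
  (3,4): δ = 111.66°  ·
antipodal pairs: 2

count = 2; pairs: (0,3), (1,4)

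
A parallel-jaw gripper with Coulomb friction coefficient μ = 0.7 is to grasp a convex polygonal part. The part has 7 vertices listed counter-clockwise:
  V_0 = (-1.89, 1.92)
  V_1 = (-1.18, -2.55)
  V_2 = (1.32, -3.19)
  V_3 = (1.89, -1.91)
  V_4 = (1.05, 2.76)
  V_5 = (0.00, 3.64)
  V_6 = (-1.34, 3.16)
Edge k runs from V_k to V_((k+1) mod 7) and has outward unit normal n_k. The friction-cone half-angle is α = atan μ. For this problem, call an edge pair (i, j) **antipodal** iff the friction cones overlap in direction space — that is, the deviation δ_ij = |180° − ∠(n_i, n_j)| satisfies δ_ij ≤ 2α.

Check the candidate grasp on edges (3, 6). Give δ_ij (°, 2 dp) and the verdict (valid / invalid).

α = atan 0.7 = 34.99°;  2α = 69.98°
edge 3: e_3 = (-0.84, +4.67);  n_3 = (+0.9842, +0.1770)
edge 6: e_6 = (-0.55, -1.24);  n_6 = (-0.9141, +0.4055)
∠(n_3, n_6) = 145.88°
δ = |180° − 145.88°| = 34.12°
34.12° ≤ 2α = 69.98°  →  valid

δ = 34.12°, valid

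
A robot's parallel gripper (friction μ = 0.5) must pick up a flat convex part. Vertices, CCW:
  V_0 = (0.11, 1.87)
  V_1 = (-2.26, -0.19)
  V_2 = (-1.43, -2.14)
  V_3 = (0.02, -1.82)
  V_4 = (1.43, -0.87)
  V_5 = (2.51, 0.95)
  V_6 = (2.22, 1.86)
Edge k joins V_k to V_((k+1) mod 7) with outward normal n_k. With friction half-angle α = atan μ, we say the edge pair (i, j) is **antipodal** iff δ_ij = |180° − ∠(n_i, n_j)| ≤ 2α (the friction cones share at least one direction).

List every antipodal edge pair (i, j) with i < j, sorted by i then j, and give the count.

α = atan 0.5 = 26.57°;  2α = 53.13°
n_0 = (-0.6560, +0.7547)
n_1 = (-0.9201, -0.3916)
n_2 = (+0.2155, -0.9765)
n_3 = (+0.5588, -0.8293)
n_4 = (+0.8600, -0.5103)
n_5 = (+0.9528, +0.3036)
n_6 = (+0.0047, +1.0000)
  (0,1): δ = 107.94°  ·
  (0,2): δ = 28.55°  ✓
  (0,3): δ = 7.03°  ✓
  (0,4): δ = 18.32°  ✓
  (0,5): δ = 66.68°  ·
  (0,6): δ = 138.73°  ·
  (1,2): δ = 100.61°  ·
  (1,3): δ = 79.09°  ·
  (1,4): δ = 53.74°  ·
  (1,5): δ = 5.38°  ✓
  (1,6): δ = 66.67°  ·
  (2,3): δ = 158.47°  ·
  (2,4): δ = 133.13°  ·
  (2,5): δ = 84.77°  ·
  (2,6): δ = 12.72°  ✓
  (3,4): δ = 154.66°  ·
  (3,5): δ = 106.29°  ·
  (3,6): δ = 34.24°  ✓
  (4,5): δ = 131.64°  ·
  (4,6): δ = 59.59°  ·
  (5,6): δ = 107.95°  ·
antipodal pairs: 6

count = 6; pairs: (0,2), (0,3), (0,4), (1,5), (2,6), (3,6)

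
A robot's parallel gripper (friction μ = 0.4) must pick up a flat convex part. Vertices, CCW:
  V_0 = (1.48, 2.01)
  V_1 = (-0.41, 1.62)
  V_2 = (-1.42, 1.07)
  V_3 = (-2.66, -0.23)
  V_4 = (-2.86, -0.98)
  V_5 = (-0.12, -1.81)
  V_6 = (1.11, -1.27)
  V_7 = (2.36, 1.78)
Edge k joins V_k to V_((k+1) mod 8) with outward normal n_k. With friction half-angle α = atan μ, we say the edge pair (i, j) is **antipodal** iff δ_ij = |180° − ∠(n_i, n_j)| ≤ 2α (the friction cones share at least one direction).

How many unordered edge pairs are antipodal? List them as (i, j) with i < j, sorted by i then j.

α = atan 0.4 = 21.80°;  2α = 43.60°
n_0 = (-0.2021, +0.9794)
n_1 = (-0.4782, +0.8782)
n_2 = (-0.7236, +0.6902)
n_3 = (-0.9662, +0.2577)
n_4 = (-0.2899, -0.9571)
n_5 = (+0.4020, -0.9156)
n_6 = (+0.9253, -0.3792)
n_7 = (+0.2529, +0.9675)
  (0,1): δ = 163.09°  ·
  (0,2): δ = 145.31°  ·
  (0,3): δ = 116.59°  ·
  (0,4): δ = 28.51°  ✓
  (0,5): δ = 12.04°  ✓
  (0,6): δ = 56.06°  ·
  (0,7): δ = 153.69°  ·
  (1,2): δ = 162.22°  ·
  (1,3): δ = 133.50°  ·
  (1,4): δ = 45.42°  ·
  (1,5): δ = 4.87°  ✓
  (1,6): δ = 39.14°  ✓
  (1,7): δ = 136.78°  ·
  (2,3): δ = 151.28°  ·
  (2,4): δ = 63.21°  ·
  (2,5): δ = 22.65°  ✓
  (2,6): δ = 21.36°  ✓
  (2,7): δ = 119.00°  ·
  (3,4): δ = 91.92°  ·
  (3,5): δ = 51.37°  ·
  (3,6): δ = 7.35°  ✓
  (3,7): δ = 90.28°  ·
  (4,5): δ = 139.44°  ·
  (4,6): δ = 95.43°  ·
  (4,7): δ = 2.21°  ✓
  (5,6): δ = 135.99°  ·
  (5,7): δ = 38.35°  ✓
  (6,7): δ = 82.36°  ·
antipodal pairs: 9

count = 9; pairs: (0,4), (0,5), (1,5), (1,6), (2,5), (2,6), (3,6), (4,7), (5,7)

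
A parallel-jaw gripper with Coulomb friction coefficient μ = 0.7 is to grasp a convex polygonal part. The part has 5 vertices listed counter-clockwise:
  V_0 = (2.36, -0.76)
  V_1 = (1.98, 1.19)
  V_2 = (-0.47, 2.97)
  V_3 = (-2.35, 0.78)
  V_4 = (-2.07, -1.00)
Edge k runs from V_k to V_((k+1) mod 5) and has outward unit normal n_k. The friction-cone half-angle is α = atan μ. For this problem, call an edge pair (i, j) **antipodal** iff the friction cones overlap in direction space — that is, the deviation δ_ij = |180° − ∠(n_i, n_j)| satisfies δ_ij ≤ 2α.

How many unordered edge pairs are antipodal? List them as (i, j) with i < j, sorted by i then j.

count = 5; pairs: (0,2), (0,3), (1,3), (1,4), (2,4)

α = atan 0.7 = 34.99°;  2α = 69.98°
n_0 = (+0.9815, +0.1913)
n_1 = (+0.5878, +0.8090)
n_2 = (-0.7588, +0.6514)
n_3 = (-0.9879, -0.1554)
n_4 = (+0.0541, -0.9985)
  (0,1): δ = 137.03°  ·
  (0,2): δ = 51.67°  ✓
  (0,3): δ = 2.09°  ✓
  (0,4): δ = 82.07°  ·
  (1,2): δ = 94.64°  ·
  (1,3): δ = 45.06°  ✓
  (1,4): δ = 39.10°  ✓
  (2,3): δ = 130.42°  ·
  (2,4): δ = 46.25°  ✓
  (3,4): δ = 95.84°  ·
antipodal pairs: 5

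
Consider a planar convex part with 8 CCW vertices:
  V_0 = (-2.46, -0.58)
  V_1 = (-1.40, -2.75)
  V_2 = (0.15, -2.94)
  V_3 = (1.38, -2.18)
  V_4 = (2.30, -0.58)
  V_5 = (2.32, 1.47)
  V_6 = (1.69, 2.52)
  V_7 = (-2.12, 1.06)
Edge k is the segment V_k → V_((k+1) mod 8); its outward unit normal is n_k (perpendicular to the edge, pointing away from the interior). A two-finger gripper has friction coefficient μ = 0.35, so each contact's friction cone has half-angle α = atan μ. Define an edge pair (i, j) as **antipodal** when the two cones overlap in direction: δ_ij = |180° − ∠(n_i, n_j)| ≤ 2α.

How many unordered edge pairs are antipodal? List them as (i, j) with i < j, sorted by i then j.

α = atan 0.35 = 19.29°;  2α = 38.58°
n_0 = (-0.8985, -0.4389)
n_1 = (-0.1217, -0.9926)
n_2 = (+0.5256, -0.8507)
n_3 = (+0.8669, -0.4985)
n_4 = (+1.0000, -0.0098)
n_5 = (+0.8575, +0.5145)
n_6 = (-0.3578, +0.9338)
n_7 = (-0.9792, +0.2030)
  (0,1): δ = 123.02°  ·
  (0,2): δ = 84.32°  ·
  (0,3): δ = 55.93°  ·
  (0,4): δ = 26.59°  ✓
  (0,5): δ = 4.93°  ✓
  (0,6): δ = 84.93°  ·
  (0,7): δ = 142.25°  ·
  (1,2): δ = 141.30°  ·
  (1,3): δ = 112.91°  ·
  (1,4): δ = 83.57°  ·
  (1,5): δ = 52.05°  ·
  (1,6): δ = 27.96°  ✓
  (1,7): δ = 85.28°  ·
  (2,3): δ = 151.61°  ·
  (2,4): δ = 122.27°  ·
  (2,5): δ = 90.75°  ·
  (2,6): δ = 10.74°  ✓
  (2,7): δ = 46.58°  ·
  (3,4): δ = 150.66°  ·
  (3,5): δ = 119.14°  ·
  (3,6): δ = 39.13°  ·
  (3,7): δ = 18.19°  ✓
  (4,5): δ = 148.48°  ·
  (4,6): δ = 68.47°  ·
  (4,7): δ = 11.15°  ✓
  (5,6): δ = 100.00°  ·
  (5,7): δ = 42.68°  ·
  (6,7): δ = 122.68°  ·
antipodal pairs: 6

count = 6; pairs: (0,4), (0,5), (1,6), (2,6), (3,7), (4,7)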